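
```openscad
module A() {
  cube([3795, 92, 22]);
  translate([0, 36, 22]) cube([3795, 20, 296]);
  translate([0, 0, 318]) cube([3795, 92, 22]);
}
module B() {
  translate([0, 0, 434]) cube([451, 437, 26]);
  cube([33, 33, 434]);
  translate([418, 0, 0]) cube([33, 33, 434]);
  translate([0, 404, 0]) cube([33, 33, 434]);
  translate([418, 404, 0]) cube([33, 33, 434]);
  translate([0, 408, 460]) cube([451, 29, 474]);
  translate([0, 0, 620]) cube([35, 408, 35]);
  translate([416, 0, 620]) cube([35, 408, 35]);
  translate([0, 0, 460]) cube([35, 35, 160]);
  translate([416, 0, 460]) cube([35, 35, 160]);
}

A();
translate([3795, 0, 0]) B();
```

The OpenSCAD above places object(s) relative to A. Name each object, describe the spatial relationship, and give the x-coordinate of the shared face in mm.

The I-beam's +x face and the chair's −x face are both at x = 3795 mm.

A is an I-beam. B is a chair. The chair is against the I-beam's +x side, with their −y faces flush. The x-coordinate of the shared face is 3795 mm.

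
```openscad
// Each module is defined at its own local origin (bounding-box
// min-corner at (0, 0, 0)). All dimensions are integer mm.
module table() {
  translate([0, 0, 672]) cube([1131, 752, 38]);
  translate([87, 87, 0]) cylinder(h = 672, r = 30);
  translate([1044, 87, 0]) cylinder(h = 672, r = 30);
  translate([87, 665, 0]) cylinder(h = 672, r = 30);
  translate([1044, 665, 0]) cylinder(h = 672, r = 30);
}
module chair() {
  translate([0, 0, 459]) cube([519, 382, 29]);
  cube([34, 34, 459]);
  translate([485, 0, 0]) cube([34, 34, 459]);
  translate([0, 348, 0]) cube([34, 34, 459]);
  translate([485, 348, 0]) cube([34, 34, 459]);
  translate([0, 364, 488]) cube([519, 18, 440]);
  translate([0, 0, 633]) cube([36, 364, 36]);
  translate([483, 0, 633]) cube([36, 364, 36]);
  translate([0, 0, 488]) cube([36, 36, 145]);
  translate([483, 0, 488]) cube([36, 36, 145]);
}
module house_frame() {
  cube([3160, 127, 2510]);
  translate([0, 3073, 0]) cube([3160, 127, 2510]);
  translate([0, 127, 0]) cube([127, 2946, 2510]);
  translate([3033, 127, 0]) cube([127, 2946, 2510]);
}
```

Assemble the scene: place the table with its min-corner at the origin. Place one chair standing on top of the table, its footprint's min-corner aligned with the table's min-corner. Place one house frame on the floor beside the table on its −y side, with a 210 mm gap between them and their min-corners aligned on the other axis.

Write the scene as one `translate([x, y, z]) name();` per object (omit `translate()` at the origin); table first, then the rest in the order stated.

table();
translate([0, 0, 710]) chair();
translate([0, -3410, 0]) house_frame();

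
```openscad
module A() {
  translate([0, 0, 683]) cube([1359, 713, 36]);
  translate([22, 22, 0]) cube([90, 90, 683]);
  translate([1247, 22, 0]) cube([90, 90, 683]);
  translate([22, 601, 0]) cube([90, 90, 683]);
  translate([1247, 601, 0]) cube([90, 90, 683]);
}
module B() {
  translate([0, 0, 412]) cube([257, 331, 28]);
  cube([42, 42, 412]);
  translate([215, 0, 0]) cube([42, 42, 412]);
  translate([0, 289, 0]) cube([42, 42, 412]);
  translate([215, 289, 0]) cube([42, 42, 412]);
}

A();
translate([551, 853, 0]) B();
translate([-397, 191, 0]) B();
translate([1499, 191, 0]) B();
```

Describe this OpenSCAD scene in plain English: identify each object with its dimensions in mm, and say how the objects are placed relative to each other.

A is a table with a 1359×713 mm rectangular top, 36 mm thick, top surface at z = 719 mm, supported by four 90×90 mm square legs, each inset 22 mm from the nearest pair of top edges, running from the floor.

B is a four-legged stool. The seat is 257×331 mm, 28 mm thick, top at z = 440 mm. It stands on four square legs, each 42×42 mm in cross-section, from z = 0 to the seat underside, each flush with a corner of the seat.

Three stools sit around the table at the +y, −x, +x sides.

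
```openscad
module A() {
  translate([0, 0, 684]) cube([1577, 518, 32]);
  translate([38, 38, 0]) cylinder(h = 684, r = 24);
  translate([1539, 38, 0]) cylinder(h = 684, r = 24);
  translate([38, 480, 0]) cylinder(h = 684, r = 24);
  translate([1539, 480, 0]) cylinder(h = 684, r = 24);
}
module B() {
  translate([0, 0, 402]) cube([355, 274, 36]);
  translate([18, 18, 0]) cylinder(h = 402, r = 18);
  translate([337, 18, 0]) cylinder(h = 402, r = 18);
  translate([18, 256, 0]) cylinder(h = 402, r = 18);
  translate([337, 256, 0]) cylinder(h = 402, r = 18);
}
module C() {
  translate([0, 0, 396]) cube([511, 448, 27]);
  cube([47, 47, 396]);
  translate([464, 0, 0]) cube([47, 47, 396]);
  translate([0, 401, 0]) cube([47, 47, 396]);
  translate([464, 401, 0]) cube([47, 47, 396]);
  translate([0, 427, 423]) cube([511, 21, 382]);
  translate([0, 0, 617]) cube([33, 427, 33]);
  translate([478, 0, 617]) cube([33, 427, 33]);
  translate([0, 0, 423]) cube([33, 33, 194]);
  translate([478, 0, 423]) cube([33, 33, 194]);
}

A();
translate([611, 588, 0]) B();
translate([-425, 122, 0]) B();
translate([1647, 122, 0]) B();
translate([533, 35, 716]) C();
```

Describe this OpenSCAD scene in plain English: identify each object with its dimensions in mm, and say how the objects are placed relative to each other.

A is a table: top 1577 mm (x) × 518 mm (y), 32 mm thick, upper face at z = 716 mm, on four round legs of 48 mm diameter, each leg's bounding box inset 14 mm from the nearest pair of top edges, running from z = 0 to the bottom of the top.

B is a simple wooden stool: a rectangular seat 355 mm (x) by 274 mm (y), 36 mm thick, top face at z = 438 mm, on four round legs, each 36 mm in diameter. The legs rest on z = 0, each leg's axis is inset half a diameter from the nearest pair of seat edges (so the leg's bounding box is flush with the corner).

C is a chair: 511×448 mm seat, 27 mm thick, top at z = 423 mm, on four 47 mm square corner legs flush with the seat edges. A 21 mm thick backrest slab spans the full seat width, extending 382 mm above the seat top, its back face flush with the seat's +y edge. Two armrests of 33×33 mm section run along each side from the seat's front edge to the front of the backrest, top faces 227 mm above the seat top and outer faces flush with the seat's x-edges; a 33×33 mm post under the front of each armrest stands on the seat at the front corner.

Three stools sit around the table at the +y, −x, +x sides. The chair is on top of the table, centred.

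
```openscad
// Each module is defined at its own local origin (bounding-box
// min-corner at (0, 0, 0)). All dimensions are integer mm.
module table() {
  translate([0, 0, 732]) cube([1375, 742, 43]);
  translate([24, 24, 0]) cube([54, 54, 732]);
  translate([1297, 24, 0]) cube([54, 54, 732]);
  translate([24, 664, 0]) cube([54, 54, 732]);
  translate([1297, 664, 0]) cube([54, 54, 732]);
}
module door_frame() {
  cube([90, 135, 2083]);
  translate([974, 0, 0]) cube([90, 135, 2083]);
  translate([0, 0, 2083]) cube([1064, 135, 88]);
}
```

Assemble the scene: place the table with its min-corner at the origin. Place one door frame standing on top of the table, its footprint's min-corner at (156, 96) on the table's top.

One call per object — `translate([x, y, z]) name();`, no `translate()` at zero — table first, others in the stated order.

table();
translate([156, 96, 775]) door_frame();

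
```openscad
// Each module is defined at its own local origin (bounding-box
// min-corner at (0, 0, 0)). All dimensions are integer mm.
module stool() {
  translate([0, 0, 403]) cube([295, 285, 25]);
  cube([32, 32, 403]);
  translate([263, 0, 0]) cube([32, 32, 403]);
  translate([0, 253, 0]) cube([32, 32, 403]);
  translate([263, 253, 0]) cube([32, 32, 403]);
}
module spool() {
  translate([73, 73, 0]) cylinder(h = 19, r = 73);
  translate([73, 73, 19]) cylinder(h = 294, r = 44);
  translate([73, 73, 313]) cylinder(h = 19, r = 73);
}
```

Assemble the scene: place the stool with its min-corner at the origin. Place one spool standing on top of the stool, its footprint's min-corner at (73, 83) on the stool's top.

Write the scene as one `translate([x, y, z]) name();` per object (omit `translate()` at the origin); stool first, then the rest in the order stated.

stool();
translate([73, 83, 428]) spool();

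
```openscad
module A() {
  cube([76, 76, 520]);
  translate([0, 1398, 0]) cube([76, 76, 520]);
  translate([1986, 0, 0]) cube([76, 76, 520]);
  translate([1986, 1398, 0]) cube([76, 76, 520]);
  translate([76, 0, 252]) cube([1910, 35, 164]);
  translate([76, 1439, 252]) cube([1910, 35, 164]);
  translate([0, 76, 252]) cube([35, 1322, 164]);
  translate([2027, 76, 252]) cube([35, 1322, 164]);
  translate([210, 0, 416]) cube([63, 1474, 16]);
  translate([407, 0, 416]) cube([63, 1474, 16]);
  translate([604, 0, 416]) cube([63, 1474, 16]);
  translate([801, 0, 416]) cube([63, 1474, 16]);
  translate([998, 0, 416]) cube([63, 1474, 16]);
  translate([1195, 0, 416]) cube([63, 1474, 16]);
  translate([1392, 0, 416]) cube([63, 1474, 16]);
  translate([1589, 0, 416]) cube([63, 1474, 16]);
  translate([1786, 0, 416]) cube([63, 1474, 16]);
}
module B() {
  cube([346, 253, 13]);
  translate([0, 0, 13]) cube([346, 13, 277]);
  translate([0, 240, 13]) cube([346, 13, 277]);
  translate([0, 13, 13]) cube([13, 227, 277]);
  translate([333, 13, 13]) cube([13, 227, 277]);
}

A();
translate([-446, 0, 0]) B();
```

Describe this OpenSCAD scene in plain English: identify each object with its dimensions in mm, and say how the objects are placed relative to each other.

A is a bed frame 2062 mm long (x) by 1474 mm wide (y). Four 76×76 mm corner posts, 520 mm tall, at the corners of the footprint. Four rails of 35 mm thickness and 164 mm height run between adjacent posts with their undersides at z = 252 mm, their outer faces flush with the outside of the frame (the two x-running rails run between the posts' inner faces; the two y-running rails run between the posts' inner faces). 9 slats, each 63 mm wide (x) and 16 mm thick, lie across the top of the two x-running rails, running the full 1474 mm width of the frame in y; the slats are evenly spaced along x between the inner faces of the end posts with equal gaps (rounded down to the nearest mm) at the −x end and between each pair — any rounding remainder accumulates at the +x end.

B is an open-topped rectangular box: outside dimensions 346×253×290 mm, with a uniform wall and base thickness of 13 mm. The base is a full 346×253 slab on the floor; four walls sit on top of the base. The front and back walls (the −y and +y sides) span the full width; the two side walls fit between them.

The open box is on the floor beside the bed frame on its −x side.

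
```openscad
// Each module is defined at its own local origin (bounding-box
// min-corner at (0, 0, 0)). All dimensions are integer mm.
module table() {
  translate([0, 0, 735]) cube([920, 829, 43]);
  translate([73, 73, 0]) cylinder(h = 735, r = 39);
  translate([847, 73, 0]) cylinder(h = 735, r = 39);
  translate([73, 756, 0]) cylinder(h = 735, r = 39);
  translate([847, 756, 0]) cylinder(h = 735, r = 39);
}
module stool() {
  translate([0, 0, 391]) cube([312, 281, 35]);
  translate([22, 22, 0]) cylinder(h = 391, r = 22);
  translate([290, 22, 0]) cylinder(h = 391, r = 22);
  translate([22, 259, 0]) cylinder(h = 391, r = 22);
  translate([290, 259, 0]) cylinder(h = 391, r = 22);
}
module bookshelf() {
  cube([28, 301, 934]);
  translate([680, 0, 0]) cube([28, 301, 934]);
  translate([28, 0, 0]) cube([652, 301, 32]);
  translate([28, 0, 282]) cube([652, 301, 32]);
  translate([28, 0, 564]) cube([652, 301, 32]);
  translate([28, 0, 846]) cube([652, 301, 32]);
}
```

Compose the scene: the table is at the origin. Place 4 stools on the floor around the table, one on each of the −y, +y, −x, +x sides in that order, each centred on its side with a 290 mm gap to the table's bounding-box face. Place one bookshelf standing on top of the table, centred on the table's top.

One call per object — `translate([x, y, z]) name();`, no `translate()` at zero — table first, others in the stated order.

table();
translate([304, -571, 0]) stool();
translate([304, 1119, 0]) stool();
translate([-602, 274, 0]) stool();
translate([1210, 274, 0]) stool();
translate([106, 264, 778]) bookshelf();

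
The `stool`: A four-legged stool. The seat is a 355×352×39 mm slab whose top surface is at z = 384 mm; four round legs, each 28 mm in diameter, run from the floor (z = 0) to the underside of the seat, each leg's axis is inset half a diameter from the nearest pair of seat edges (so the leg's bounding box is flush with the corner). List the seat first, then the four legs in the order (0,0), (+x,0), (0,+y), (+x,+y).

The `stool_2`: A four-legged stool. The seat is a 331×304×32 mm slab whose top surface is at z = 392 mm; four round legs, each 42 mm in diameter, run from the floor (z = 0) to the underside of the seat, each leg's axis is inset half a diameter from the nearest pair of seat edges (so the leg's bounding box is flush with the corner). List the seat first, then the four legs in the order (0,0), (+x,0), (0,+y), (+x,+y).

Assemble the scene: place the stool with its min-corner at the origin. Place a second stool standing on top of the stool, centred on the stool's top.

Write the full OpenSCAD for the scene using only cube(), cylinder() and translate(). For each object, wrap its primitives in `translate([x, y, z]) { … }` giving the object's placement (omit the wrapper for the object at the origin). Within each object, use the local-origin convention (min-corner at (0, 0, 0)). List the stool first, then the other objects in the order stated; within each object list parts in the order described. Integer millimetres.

translate([0, 0, 345]) cube([355, 352, 39]);
translate([14, 14, 0]) cylinder(h = 345, r = 14);
translate([341, 14, 0]) cylinder(h = 345, r = 14);
translate([14, 338, 0]) cylinder(h = 345, r = 14);
translate([341, 338, 0]) cylinder(h = 345, r = 14);
translate([12, 24, 384]) {
  translate([0, 0, 360]) cube([331, 304, 32]);
  translate([21, 21, 0]) cylinder(h = 360, r = 21);
  translate([310, 21, 0]) cylinder(h = 360, r = 21);
  translate([21, 283, 0]) cylinder(h = 360, r = 21);
  translate([310, 283, 0]) cylinder(h = 360, r = 21);
}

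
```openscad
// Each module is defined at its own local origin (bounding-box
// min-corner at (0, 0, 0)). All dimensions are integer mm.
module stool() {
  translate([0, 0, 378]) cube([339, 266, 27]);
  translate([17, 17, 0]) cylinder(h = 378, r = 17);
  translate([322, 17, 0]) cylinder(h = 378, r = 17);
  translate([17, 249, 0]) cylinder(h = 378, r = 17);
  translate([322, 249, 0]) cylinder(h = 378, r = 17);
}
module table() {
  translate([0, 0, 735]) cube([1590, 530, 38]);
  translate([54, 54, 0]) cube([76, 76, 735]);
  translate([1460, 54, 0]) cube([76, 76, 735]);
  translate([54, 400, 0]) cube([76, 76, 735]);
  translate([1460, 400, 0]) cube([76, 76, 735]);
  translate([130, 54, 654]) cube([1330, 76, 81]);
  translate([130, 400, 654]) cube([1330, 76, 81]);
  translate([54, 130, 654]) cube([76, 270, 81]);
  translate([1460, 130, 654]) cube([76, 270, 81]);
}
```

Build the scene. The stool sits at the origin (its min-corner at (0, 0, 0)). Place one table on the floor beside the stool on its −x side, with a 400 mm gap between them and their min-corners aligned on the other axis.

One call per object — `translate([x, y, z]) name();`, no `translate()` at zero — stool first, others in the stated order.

stool();
translate([-1990, 0, 0]) table();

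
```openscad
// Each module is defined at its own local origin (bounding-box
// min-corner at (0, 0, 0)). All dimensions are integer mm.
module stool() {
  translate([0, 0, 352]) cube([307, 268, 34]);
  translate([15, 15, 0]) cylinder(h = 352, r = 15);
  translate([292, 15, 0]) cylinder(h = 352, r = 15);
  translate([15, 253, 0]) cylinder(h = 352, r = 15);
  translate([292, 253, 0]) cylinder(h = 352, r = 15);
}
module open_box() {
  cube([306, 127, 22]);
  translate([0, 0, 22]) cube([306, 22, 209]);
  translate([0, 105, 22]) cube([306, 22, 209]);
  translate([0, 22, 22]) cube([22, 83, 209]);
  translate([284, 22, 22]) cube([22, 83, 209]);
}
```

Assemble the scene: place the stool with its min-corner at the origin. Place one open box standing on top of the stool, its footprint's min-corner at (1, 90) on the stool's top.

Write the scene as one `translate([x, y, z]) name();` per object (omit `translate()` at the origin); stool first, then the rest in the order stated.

stool();
translate([1, 90, 386]) open_box();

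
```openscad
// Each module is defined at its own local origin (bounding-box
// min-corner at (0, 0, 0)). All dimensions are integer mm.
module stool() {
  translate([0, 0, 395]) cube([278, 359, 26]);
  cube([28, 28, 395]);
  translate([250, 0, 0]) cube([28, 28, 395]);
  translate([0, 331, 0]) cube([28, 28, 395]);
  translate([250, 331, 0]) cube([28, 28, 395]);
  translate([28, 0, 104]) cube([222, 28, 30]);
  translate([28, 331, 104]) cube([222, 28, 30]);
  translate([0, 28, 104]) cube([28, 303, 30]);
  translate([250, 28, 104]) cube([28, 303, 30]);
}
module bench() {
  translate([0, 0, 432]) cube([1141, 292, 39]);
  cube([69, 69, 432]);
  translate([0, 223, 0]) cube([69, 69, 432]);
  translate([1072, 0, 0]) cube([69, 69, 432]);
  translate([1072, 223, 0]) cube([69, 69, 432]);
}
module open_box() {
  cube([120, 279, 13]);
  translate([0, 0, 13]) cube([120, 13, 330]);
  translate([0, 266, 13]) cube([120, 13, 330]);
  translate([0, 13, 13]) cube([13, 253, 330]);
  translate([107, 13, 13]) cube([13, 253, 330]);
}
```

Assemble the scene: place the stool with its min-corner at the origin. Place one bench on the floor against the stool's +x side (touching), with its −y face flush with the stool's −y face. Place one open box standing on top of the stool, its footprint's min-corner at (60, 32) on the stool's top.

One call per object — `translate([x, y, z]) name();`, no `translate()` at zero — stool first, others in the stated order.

stool();
translate([278, 0, 0]) bench();
translate([60, 32, 421]) open_box();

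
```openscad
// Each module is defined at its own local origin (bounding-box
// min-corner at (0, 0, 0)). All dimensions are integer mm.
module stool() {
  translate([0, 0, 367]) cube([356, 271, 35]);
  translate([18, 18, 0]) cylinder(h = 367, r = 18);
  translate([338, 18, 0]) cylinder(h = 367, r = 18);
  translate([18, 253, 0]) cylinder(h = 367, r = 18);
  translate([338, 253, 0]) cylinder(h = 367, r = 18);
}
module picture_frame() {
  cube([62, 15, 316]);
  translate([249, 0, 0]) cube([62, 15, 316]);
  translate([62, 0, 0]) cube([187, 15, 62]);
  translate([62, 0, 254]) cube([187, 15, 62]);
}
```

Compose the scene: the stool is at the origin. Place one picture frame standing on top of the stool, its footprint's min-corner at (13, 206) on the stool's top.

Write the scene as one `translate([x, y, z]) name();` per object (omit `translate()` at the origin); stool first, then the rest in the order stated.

stool();
translate([13, 206, 402]) picture_frame();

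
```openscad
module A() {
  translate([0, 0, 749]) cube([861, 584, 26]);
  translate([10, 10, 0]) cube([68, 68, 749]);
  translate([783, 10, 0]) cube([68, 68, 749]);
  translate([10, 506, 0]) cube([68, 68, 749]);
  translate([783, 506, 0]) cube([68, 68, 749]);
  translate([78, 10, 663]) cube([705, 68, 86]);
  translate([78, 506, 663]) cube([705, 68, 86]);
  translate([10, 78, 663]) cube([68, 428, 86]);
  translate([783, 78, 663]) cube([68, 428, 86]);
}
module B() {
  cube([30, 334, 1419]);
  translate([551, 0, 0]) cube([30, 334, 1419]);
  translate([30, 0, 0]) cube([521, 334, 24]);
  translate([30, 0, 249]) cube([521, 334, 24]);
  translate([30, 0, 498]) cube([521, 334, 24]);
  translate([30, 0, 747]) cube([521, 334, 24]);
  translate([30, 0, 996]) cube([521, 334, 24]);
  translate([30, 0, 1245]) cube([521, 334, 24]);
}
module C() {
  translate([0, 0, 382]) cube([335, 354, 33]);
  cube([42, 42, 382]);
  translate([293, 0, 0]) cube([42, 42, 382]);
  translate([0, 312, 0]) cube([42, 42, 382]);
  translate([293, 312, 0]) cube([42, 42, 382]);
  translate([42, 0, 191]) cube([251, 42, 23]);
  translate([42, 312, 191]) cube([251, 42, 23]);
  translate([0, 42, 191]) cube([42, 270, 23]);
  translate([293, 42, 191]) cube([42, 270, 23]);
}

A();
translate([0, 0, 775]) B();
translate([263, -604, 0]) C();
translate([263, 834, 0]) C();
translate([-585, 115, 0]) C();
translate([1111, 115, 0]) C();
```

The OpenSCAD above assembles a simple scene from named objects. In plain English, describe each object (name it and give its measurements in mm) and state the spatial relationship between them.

A is a rectangular dining table. The top is 861×584×26 mm with its upper surface at z = 775 mm. It stands on four 68×68 mm square legs, each inset 10 mm from the nearest pair of top edges, running from the floor to the underside of the top. Four apron rails, 68 mm thick and 86 mm tall, run between adjacent legs with their top edges flush with the underside of the top and their outer faces flush with the legs' outer faces.

B is a bookshelf 581 mm wide overall, 334 mm deep and 1419 mm tall. The two sides are 30 mm thick vertical panels. 6 horizontal shelves of 24 mm thickness span between the inner faces of the sides; the lowest shelf sits on the floor and shelves are stacked with a clear vertical gap of 225 mm between each pair.

C is a simple wooden stool: a rectangular seat 335 mm (x) by 354 mm (y), 33 mm thick, top face at z = 415 mm, on four square legs, each 42×42 mm in cross-section. The legs rest on z = 0, each flush with a corner of the seat. Four stretchers, 42 mm wide and 23 mm tall, connect adjacent legs with their undersides at z = 191 mm, each running between the inner faces of the legs it joins and aligned with the legs' outer faces on the other axis.

The bookshelf is on top of the table. Four stools sit around the table at the −y, +y, −x, +x sides.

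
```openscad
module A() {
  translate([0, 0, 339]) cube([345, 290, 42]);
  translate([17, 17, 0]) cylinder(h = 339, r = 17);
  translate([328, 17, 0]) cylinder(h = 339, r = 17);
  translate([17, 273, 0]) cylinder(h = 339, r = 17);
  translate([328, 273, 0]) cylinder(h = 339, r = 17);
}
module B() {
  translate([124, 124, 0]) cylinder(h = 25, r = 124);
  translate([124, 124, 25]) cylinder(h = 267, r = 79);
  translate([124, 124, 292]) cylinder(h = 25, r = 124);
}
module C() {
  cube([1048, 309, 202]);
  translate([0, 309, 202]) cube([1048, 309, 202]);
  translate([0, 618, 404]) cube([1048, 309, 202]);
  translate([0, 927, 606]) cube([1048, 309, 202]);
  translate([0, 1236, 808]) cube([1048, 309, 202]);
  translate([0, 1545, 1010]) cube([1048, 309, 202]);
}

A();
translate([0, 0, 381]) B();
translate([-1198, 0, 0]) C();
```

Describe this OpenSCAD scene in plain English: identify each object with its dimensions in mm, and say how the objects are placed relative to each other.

A is a four-legged stool. The seat is 345×290 mm, 42 mm thick, top at z = 381 mm. It stands on four round legs, each 34 mm in diameter, from z = 0 to the seat underside, each leg's axis is inset half a diameter from the nearest pair of seat edges (so the leg's bounding box is flush with the corner).

B is a spool: two coaxial disc flanges of radius 124 mm and thickness 25 mm, joined by a core cylinder of radius 79 mm and height 267 mm. The lower flange rests on z = 0 and the three cylinders share a vertical axis.

C is a run of 6 identical solid stair steps. Each tread is 1048×309 mm and each step block is 202 mm high. Step 1 rests on the floor; step k is offset from step 1 by (k−1)×309 mm in y and (k−1)×202 mm in z.

The spool is on top of the stool. The staircase is on the floor beside the stool on its −x side.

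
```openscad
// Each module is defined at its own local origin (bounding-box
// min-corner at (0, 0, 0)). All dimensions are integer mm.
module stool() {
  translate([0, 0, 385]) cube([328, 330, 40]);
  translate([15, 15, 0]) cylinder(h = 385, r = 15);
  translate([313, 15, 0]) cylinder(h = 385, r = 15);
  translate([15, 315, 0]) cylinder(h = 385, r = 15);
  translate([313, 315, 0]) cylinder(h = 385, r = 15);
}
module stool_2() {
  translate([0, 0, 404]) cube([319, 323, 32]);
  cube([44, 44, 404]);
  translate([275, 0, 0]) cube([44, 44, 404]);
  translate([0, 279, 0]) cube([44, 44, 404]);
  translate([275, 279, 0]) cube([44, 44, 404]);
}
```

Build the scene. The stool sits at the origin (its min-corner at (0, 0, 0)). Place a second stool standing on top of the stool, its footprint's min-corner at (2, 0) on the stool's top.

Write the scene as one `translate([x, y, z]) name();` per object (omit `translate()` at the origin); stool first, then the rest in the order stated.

stool();
translate([2, 0, 425]) stool_2();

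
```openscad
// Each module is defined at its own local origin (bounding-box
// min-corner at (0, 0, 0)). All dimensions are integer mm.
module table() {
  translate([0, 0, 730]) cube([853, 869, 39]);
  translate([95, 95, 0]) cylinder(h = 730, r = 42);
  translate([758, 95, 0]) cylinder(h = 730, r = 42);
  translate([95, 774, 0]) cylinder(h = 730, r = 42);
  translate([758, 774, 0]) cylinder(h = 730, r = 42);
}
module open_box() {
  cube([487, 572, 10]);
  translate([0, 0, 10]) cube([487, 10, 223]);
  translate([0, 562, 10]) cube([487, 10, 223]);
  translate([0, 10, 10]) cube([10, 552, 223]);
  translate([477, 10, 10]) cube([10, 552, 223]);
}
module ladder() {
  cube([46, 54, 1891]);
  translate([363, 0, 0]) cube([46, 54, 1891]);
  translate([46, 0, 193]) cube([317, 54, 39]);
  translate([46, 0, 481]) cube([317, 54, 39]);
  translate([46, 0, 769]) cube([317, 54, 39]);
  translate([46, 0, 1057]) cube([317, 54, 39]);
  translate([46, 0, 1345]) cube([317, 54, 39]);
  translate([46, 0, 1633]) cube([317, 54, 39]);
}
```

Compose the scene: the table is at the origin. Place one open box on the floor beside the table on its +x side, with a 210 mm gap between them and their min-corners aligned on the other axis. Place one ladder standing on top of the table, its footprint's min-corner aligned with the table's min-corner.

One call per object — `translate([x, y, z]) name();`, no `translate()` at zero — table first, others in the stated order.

table();
translate([1063, 0, 0]) open_box();
translate([0, 0, 769]) ladder();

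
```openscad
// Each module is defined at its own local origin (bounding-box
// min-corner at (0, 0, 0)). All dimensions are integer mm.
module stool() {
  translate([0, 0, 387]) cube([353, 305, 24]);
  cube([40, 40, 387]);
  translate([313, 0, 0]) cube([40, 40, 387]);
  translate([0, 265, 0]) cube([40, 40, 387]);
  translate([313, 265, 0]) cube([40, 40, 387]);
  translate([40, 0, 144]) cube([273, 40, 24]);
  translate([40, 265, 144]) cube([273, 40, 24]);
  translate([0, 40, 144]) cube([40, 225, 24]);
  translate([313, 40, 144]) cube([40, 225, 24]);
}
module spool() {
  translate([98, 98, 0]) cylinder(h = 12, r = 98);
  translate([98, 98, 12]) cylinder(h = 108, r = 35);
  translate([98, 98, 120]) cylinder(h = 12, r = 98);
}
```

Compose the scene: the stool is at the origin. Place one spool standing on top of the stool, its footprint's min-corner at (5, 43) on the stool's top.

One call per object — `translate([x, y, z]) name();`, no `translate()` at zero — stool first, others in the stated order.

stool();
translate([5, 43, 411]) spool();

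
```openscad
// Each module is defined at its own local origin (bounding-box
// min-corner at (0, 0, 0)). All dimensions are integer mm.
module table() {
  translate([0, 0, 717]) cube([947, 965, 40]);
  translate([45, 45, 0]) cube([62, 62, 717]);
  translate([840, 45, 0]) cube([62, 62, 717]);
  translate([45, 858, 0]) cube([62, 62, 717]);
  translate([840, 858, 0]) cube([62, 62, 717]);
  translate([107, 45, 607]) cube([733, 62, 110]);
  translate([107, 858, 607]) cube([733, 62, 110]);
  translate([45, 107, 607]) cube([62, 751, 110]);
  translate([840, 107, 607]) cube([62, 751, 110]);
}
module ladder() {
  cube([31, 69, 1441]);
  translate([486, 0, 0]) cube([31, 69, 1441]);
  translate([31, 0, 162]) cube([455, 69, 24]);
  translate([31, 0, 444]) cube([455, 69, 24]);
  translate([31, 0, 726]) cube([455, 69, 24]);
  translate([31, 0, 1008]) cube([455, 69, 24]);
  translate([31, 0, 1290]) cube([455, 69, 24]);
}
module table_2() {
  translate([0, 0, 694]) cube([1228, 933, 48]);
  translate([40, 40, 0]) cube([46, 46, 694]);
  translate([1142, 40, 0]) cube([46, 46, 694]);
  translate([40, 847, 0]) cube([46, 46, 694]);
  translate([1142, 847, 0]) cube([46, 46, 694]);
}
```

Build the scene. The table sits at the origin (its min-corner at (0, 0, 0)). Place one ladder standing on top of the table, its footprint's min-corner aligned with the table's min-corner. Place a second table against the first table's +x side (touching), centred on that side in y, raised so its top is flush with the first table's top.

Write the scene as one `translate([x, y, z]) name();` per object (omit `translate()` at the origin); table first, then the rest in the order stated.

table();
translate([0, 0, 757]) ladder();
translate([947, 16, 15]) table_2();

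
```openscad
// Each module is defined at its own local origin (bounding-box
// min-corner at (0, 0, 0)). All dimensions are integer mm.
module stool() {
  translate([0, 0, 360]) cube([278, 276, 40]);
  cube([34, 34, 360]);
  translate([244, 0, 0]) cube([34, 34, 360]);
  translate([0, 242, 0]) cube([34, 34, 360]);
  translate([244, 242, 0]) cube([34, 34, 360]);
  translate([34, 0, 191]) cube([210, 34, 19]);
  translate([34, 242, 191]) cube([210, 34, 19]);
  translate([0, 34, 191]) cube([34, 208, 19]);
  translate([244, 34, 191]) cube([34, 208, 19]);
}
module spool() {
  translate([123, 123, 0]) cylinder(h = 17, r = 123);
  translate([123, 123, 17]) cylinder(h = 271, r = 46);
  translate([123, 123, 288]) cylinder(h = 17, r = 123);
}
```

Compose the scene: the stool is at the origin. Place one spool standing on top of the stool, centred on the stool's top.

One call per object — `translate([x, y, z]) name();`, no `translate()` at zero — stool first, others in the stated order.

stool();
translate([16, 15, 400]) spool();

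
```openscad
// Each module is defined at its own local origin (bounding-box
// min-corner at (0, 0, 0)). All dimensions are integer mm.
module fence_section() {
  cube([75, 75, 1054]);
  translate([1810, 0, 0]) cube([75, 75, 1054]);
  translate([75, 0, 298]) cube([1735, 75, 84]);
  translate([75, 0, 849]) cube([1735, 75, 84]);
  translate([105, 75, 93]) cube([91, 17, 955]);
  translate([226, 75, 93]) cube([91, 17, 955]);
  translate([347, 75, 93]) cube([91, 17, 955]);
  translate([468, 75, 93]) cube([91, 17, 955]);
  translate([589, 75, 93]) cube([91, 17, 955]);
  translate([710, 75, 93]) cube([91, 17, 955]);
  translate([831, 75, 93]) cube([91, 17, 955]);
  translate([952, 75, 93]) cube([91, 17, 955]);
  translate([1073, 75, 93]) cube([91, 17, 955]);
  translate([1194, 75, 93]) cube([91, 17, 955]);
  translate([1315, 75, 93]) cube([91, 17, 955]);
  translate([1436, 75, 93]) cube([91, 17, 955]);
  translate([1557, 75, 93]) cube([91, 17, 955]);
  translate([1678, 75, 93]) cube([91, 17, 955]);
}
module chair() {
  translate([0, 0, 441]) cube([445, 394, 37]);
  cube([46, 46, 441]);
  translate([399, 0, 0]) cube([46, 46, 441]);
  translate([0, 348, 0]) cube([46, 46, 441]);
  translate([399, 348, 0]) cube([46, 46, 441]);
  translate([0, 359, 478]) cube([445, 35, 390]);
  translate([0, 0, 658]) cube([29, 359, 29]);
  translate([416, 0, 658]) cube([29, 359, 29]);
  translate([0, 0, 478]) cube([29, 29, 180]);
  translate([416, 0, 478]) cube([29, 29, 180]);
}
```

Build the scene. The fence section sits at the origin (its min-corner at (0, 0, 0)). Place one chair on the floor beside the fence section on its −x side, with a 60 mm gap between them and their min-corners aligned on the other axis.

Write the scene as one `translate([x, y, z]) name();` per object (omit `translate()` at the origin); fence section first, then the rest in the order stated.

fence_section();
translate([-505, 0, 0]) chair();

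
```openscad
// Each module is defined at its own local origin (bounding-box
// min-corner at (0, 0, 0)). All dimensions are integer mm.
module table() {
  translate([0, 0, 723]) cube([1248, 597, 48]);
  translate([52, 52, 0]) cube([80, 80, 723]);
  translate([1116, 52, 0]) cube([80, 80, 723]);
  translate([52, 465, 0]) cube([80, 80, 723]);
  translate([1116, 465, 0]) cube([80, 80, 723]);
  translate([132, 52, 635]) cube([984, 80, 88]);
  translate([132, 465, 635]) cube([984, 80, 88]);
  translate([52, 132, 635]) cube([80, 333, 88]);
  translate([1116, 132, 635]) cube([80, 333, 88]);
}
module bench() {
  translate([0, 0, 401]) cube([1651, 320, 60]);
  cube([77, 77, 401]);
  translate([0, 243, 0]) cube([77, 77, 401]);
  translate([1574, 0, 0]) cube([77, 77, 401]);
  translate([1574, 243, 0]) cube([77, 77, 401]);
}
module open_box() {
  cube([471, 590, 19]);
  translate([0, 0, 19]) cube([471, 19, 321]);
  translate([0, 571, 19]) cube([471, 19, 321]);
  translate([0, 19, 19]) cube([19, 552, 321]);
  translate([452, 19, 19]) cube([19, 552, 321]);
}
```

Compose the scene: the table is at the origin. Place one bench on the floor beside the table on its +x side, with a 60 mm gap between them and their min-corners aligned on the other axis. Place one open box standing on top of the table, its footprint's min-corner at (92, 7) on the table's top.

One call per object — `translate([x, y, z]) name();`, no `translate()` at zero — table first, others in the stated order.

table();
translate([1308, 0, 0]) bench();
translate([92, 7, 771]) open_box();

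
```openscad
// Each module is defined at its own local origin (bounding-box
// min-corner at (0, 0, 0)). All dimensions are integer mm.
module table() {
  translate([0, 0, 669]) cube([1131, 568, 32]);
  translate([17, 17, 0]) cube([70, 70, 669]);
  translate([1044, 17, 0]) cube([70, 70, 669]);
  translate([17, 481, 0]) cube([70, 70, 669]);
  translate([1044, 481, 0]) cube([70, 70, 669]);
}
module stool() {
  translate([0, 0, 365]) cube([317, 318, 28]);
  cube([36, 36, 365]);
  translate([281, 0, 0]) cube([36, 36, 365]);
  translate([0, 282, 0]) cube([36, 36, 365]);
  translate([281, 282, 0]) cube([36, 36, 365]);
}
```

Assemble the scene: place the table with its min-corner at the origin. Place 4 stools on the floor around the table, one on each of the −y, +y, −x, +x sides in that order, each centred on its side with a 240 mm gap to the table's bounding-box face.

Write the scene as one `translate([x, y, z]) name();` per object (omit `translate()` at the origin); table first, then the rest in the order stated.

table();
translate([407, -558, 0]) stool();
translate([407, 808, 0]) stool();
translate([-557, 125, 0]) stool();
translate([1371, 125, 0]) stool();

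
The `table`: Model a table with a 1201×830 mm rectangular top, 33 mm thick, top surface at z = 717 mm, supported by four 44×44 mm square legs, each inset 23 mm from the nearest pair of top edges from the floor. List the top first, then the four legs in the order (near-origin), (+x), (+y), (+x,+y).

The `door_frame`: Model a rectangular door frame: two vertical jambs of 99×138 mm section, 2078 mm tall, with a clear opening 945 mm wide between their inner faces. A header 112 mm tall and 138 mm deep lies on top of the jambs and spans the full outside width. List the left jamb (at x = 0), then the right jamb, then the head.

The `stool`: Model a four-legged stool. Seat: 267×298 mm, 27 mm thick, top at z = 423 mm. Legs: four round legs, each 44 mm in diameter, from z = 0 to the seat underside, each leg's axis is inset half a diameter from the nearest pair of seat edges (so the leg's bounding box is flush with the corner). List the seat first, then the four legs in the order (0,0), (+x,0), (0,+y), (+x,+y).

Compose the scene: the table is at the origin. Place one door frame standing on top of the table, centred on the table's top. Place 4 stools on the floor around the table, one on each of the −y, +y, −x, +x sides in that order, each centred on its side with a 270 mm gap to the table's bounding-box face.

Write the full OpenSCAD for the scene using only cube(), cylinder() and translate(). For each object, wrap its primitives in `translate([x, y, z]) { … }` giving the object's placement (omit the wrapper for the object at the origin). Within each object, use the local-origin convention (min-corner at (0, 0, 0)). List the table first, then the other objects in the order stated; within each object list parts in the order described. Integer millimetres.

translate([0, 0, 684]) cube([1201, 830, 33]);
translate([23, 23, 0]) cube([44, 44, 684]);
translate([1134, 23, 0]) cube([44, 44, 684]);
translate([23, 763, 0]) cube([44, 44, 684]);
translate([1134, 763, 0]) cube([44, 44, 684]);
translate([29, 346, 717]) {
  cube([99, 138, 2078]);
  translate([1044, 0, 0]) cube([99, 138, 2078]);
  translate([0, 0, 2078]) cube([1143, 138, 112]);
}
translate([467, -568, 0]) {
  translate([0, 0, 396]) cube([267, 298, 27]);
  translate([22, 22, 0]) cylinder(h = 396, r = 22);
  translate([245, 22, 0]) cylinder(h = 396, r = 22);
  translate([22, 276, 0]) cylinder(h = 396, r = 22);
  translate([245, 276, 0]) cylinder(h = 396, r = 22);
}
translate([467, 1100, 0]) {
  translate([0, 0, 396]) cube([267, 298, 27]);
  translate([22, 22, 0]) cylinder(h = 396, r = 22);
  translate([245, 22, 0]) cylinder(h = 396, r = 22);
  translate([22, 276, 0]) cylinder(h = 396, r = 22);
  translate([245, 276, 0]) cylinder(h = 396, r = 22);
}
translate([-537, 266, 0]) {
  translate([0, 0, 396]) cube([267, 298, 27]);
  translate([22, 22, 0]) cylinder(h = 396, r = 22);
  translate([245, 22, 0]) cylinder(h = 396, r = 22);
  translate([22, 276, 0]) cylinder(h = 396, r = 22);
  translate([245, 276, 0]) cylinder(h = 396, r = 22);
}
translate([1471, 266, 0]) {
  translate([0, 0, 396]) cube([267, 298, 27]);
  translate([22, 22, 0]) cylinder(h = 396, r = 22);
  translate([245, 22, 0]) cylinder(h = 396, r = 22);
  translate([22, 276, 0]) cylinder(h = 396, r = 22);
  translate([245, 276, 0]) cylinder(h = 396, r = 22);
}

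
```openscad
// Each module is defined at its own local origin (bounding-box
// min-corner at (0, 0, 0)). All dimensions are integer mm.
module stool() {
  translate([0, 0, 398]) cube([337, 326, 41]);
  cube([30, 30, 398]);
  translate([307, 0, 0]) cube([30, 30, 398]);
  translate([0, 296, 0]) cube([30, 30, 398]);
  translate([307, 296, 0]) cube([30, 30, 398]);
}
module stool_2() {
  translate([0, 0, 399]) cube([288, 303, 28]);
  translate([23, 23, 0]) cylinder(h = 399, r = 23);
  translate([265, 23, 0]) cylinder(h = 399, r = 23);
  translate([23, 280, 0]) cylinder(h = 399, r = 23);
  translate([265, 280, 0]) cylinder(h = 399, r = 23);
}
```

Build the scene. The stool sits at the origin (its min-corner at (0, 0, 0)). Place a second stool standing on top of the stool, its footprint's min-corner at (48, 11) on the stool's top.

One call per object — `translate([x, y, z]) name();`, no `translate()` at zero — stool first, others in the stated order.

stool();
translate([48, 11, 439]) stool_2();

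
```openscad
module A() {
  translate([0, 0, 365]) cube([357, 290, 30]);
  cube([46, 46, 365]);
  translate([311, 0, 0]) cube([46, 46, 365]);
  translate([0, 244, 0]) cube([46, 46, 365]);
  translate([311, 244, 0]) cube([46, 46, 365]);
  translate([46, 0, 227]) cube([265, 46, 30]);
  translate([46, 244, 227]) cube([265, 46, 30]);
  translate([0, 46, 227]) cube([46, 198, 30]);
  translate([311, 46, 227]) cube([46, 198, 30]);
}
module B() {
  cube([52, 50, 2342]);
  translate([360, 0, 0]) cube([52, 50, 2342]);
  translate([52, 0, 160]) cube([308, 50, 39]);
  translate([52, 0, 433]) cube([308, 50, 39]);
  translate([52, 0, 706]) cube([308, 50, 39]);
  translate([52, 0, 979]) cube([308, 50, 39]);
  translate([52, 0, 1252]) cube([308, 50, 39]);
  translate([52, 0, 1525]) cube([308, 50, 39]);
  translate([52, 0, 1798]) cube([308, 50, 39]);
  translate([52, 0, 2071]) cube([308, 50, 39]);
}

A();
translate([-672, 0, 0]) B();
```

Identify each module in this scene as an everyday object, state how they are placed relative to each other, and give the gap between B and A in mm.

A is a stool. B is a ladder. The ladder is on the floor beside the stool on its −x side. The gap between the ladder and the stool is 260 mm.

The ladder's nearest face is 260 mm from the stool's −x face.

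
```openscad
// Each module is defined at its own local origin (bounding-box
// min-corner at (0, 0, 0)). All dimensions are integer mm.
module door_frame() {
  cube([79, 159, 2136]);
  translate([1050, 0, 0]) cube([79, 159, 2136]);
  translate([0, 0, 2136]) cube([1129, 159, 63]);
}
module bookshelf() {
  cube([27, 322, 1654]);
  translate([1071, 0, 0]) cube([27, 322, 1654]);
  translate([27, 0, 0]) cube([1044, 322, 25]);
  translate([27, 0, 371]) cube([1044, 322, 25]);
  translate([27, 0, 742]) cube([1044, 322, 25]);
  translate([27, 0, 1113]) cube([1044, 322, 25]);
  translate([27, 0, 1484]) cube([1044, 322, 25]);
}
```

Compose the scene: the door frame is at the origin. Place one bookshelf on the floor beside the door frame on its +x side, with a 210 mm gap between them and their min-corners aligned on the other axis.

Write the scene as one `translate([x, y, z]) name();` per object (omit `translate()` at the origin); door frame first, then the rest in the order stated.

door_frame();
translate([1339, 0, 0]) bookshelf();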